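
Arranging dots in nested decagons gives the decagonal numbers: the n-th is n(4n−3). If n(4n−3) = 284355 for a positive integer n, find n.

Set n(4n−3) = 284355, giving 4n² − 3n − 284355 = 0.
The discriminant is 9 + 16·284355 = 4549689, and √4549689 = 2133.
So n = (3 + 2133) / 8 = 2136/8 = 267.

267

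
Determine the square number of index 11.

11² = 121.

121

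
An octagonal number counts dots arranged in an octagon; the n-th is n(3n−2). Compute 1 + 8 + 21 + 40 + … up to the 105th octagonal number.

Σ i(3i−2) = 3Σi² − 2Σi over i = 1..105.
Σi = 5565 and Σi² = 391405.
3·391405 − 2·5565 = 1163085.

1163085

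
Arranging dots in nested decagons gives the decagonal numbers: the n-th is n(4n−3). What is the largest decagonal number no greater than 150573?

149962

Solve n(4n−3) ≤ 150573 for integer n.
n = 194 gives 149962 ≤ 150573, while n = 195 gives 151515 > 150573; so the answer is 149962.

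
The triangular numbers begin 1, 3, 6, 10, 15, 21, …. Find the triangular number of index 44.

990

44·45/2 = 1980/2 = 990.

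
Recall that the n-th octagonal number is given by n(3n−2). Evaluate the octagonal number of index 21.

The 21st octagonal number is n(3n−2) with n = 21.
21·(3·21 − 2) = 21·61 = 1281.

1281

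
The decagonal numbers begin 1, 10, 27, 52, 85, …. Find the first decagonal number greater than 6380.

Solve n(4n−3) > 6380 for integer n.
The largest n with value ≤ 6380 is 40 (since 6280 ≤ 6380 < 6601), so the first above is n = 41, value 6601.

6601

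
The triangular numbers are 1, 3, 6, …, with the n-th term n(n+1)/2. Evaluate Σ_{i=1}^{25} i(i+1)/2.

2925

Σ i(i+1)/2 = (Σi² + Σi) / 2 over i = 1..25.
Σi = 325 and Σi² = 5525.
(1·5525 + 1·325) / 2 = 5850/2 = 2925.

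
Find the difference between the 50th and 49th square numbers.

n² − (n−1)² = 2n − 1, so 50² − 49² = 2·50 − 1 = 99.

99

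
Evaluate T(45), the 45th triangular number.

45·46/2 = 2070/2 = 1035.

1035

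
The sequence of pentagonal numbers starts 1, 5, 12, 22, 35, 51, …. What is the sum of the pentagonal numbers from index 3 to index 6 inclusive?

120

Σ i(3i−1)/2 = (3Σi² − Σi) / 2 over i = 3..6.
Σi = 21 − 3 = 18 and Σi² = 91 − 5 = 86.
(3·86 − 1·18) / 2 = 240/2 = 120.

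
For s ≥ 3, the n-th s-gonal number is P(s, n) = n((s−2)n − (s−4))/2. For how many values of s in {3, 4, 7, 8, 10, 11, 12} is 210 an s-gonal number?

s = 3: P(3, 20) = 210. ✓
s = 4: P(4, 14) = 196 and P(4, 15) = 225; 210 is not s-gonal.
s = 7: P(7, 9) = 189 and P(7, 10) = 235; 210 is not s-gonal.
s = 8: P(8, 8) = 176 and P(8, 9) = 225; 210 is not s-gonal.
s = 10: P(10, 7) = 175 and P(10, 8) = 232; 210 is not s-gonal.
s = 11: P(11, 7) = 196 and P(11, 8) = 260; 210 is not s-gonal.
s = 12: P(12, 6) = 156 and P(12, 7) = 217; 210 is not s-gonal.
Hits: s ∈ {3} → 1.

1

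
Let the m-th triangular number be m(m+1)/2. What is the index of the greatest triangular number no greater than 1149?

Solve n(n+1)/2 ≤ 1149 for integer n.
n = 47 gives 1128 ≤ 1149, while n = 48 gives 1176 > 1149; so the answer is index 47.

47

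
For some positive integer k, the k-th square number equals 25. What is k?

We need n² = 25, so n = √25 = 5.

5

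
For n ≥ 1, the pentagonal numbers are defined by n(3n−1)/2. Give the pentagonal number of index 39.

2262

39·(3·39 − 1)/2 = 39·116/2 = 39·58 = 2262.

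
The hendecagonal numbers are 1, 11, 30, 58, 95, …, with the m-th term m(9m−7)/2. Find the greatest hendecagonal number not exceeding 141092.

Solve n(9n−7)/2 ≤ 141092 for integer n.
n = 177 gives 140361 ≤ 141092, while n = 178 gives 141955 > 141092; so the answer is 140361.

140361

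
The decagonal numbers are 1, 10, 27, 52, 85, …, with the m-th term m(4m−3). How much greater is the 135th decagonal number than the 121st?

14294

135·(4·135 − 3) = 72495 and 121·(4·121 − 3) = 58201.
Difference: 72495 − 58201 = 14294.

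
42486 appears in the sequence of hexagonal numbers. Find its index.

146

Set n(2n−1) = 42486, giving 2n² − n − 42486 = 0.
The discriminant is 1 + 8·42486 = 339889, and √339889 = 583.
So n = (1 + 583) / 4 = 584/4 = 146.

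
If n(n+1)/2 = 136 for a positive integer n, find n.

16

Set n(n+1)/2 = 136, giving n² + n − 272 = 0.
The discriminant is 1 + 8·136 = 1089, and √1089 = 33.
So n = (-1 + 33) / 2 = 32/2 = 16.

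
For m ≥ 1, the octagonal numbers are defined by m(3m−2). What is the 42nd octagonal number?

5208

42·(3·42 − 2) = 42·124 = 5208.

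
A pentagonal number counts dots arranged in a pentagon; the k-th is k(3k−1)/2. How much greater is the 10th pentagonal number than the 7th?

75

10·(3·10 − 1)/2 = 145 and 7·(3·7 − 1)/2 = 70.
Difference: 145 − 70 = 75.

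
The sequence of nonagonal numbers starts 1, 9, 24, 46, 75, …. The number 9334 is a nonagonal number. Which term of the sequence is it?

52

Set n(7n−5)/2 = 9334, giving 7n² − 5n − 18668 = 0.
The discriminant is 25 + 56·9334 = 522729, and √522729 = 723.
So n = (5 + 723) / 14 = 728/14 = 52.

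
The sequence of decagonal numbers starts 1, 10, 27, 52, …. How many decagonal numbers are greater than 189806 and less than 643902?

The n-th decagonal number is n(4n−3).
Smallest index with value > 189806: n = 219 (giving 191187).
Largest index with value < 643902: n = 401 (giving 642001).
Indices 219 through 401: 183 terms.

183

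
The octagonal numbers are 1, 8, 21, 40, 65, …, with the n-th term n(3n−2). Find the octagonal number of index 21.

21·(3·21 − 2) = 21·61 = 1281.

1281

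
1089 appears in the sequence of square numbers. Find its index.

33

We need n² = 1089, so n = √1089 = 33.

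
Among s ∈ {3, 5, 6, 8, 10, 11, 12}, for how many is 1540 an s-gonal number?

3

s = 3: P(3, 55) = 1540. ✓
s = 5: P(5, 32) = 1520 and P(5, 33) = 1617; 1540 is not s-gonal.
s = 6: P(6, 28) = 1540. ✓
s = 8: P(8, 22) = 1408 and P(8, 23) = 1541; 1540 is not s-gonal.
s = 10: P(10, 20) = 1540. ✓
s = 11: P(11, 18) = 1395 and P(11, 19) = 1558; 1540 is not s-gonal.
s = 12: P(12, 17) = 1377 and P(12, 18) = 1548; 1540 is not s-gonal.
Hits: s ∈ {3, 6, 10} → 3.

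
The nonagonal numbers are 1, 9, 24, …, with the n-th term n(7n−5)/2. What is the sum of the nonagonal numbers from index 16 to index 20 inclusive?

Σ i(7i−5)/2 = (7Σi² − 5Σi) / 2 over i = 16..20.
Σi = 210 − 120 = 90 and Σi² = 2870 − 1240 = 1630.
(7·1630 − 5·90) / 2 = 10960/2 = 5480.

5480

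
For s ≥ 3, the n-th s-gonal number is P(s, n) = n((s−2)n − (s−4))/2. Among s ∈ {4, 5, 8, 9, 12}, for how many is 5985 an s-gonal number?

s = 4: P(4, 77) = 5929 and P(4, 78) = 6084; 5985 is not s-gonal.
s = 5: P(5, 63) = 5922 and P(5, 64) = 6112; 5985 is not s-gonal.
s = 8: P(8, 45) = 5985. ✓
s = 9: P(9, 41) = 5781 and P(9, 42) = 6069; 5985 is not s-gonal.
s = 12: P(12, 35) = 5985. ✓
Hits: s ∈ {8, 12} → 2.

2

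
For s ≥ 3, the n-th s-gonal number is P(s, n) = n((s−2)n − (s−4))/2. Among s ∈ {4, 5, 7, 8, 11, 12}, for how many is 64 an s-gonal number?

s = 4: P(4, 8) = 64. ✓
s = 5: P(5, 6) = 51 and P(5, 7) = 70; 64 is not s-gonal.
s = 7: P(7, 5) = 55 and P(7, 6) = 81; 64 is not s-gonal.
s = 8: P(8, 4) = 40 and P(8, 5) = 65; 64 is not s-gonal.
s = 11: P(11, 4) = 58 and P(11, 5) = 95; 64 is not s-gonal.
s = 12: P(12, 4) = 64. ✓
Hits: s ∈ {4, 12} → 2.

2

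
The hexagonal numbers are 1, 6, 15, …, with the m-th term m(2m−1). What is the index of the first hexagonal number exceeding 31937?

Solve n(2n−1) > 31937 for integer n.
The largest n with value ≤ 31937 is 126 (since 31626 ≤ 31937 < 32131), so the first above is n = 127, value 32131.

127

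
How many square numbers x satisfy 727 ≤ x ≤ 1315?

10

The n-th square number is n².
Smallest index with value ≥ 727: n = 27 (giving 729).
Largest index with value ≤ 1315: n = 36 (giving 1296).
Indices 27 through 36: 10 terms.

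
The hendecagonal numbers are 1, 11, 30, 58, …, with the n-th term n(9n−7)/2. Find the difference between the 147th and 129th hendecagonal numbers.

22293

147·(9·147 − 7)/2 = 96726 and 129·(9·129 − 7)/2 = 74433.
Difference: 96726 − 74433 = 22293.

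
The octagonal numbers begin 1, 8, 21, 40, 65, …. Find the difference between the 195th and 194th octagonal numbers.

1165

Consecutive octagonal numbers differ by 6n − 5: here 6·195 − 5 = 1165.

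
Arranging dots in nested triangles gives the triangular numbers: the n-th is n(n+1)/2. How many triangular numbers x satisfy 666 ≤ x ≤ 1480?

The n-th triangular number is n(n+1)/2.
Smallest index with value ≥ 666: n = 36 (giving 666).
Largest index with value ≤ 1480: n = 53 (giving 1431).
Indices 36 through 53: 18 terms.

18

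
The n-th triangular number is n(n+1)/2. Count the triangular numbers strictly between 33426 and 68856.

112

The n-th triangular number is n(n+1)/2.
Smallest index with value > 33426: n = 259 (giving 33670).
Largest index with value < 68856: n = 370 (giving 68635).
Indices 259 through 370: 112 terms.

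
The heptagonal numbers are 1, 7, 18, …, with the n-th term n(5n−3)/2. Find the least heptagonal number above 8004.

8037

Solve n(5n−3)/2 > 8004 for integer n.
The largest n with value ≤ 8004 is 56 (since 7756 ≤ 8004 < 8037), so the first above is n = 57, value 8037.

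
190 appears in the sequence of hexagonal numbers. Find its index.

10

Set n(2n−1) = 190, giving 2n² − n − 190 = 0.
The discriminant is 1 + 8·190 = 1521, and √1521 = 39.
So n = (1 + 39) / 4 = 40/4 = 10.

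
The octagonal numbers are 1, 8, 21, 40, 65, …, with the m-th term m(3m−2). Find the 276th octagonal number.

The 276th octagonal number is n(3n−2) with n = 276.
276·(3·276 − 2) = 276·826 = 227976.

227976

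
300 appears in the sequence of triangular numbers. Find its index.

Set n(n+1)/2 = 300, giving n² + n − 600 = 0.
The discriminant is 1 + 8·300 = 2401, and √2401 = 49.
So n = (-1 + 49) / 2 = 48/2 = 24.
Check: 24·25/2 = 300. ✓

24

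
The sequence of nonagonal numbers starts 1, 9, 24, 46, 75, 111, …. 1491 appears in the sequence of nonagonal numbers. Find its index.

Set n(7n−5)/2 = 1491, giving 7n² − 5n − 2982 = 0.
The discriminant is 25 + 56·1491 = 83521, and √83521 = 289.
So n = (5 + 289) / 14 = 294/14 = 21.

21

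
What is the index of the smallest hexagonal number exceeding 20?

4

Solve n(2n−1) > 20 for integer n.
The largest n with value ≤ 20 is 3 (since 15 ≤ 20 < 28), so the first above is n = 4, value 28.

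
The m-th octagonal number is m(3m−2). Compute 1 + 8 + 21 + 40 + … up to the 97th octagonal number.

917329

Σ i(3i−2) = 3Σi² − 2Σi over i = 1..97.
Σi = 4753 and Σi² = 308945.
3·308945 − 2·4753 = 917329.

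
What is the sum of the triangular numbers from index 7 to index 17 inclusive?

913

Σ i(i+1)/2 = (Σi² + Σi) / 2 over i = 7..17.
Σi = 153 − 21 = 132 and Σi² = 1785 − 91 = 1694.
(1·1694 + 1·132) / 2 = 1826/2 = 913.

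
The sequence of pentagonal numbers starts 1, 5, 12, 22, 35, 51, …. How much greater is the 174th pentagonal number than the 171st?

174·(3·174 − 1)/2 = 45327 and 171·(3·171 − 1)/2 = 43776.
Difference: 45327 − 43776 = 1551.

1551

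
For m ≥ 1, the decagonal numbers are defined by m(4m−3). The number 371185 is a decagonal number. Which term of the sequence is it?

Set n(4n−3) = 371185, giving 4n² − 3n − 371185 = 0.
The discriminant is 9 + 16·371185 = 5938969, and √5938969 = 2437.
So n = (3 + 2437) / 8 = 2440/8 = 305.

305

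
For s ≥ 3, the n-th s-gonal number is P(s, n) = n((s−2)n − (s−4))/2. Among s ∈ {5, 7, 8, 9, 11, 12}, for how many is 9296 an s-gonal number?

1

s = 5: P(5, 78) = 9087 and P(5, 79) = 9322; 9296 is not s-gonal.
s = 7: P(7, 61) = 9211 and P(7, 62) = 9517; 9296 is not s-gonal.
s = 8: P(8, 56) = 9296. ✓
s = 9: P(9, 51) = 8976 and P(9, 52) = 9334; 9296 is not s-gonal.
s = 11: P(11, 45) = 8955 and P(11, 46) = 9361; 9296 is not s-gonal.
s = 12: P(12, 43) = 9073 and P(12, 44) = 9504; 9296 is not s-gonal.
Hits: s ∈ {8} → 1.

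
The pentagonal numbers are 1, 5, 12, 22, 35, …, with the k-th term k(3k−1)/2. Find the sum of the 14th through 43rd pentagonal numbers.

39495

Σ i(3i−1)/2 = (3Σi² − Σi) / 2 over i = 14..43.
Σi = 946 − 91 = 855 and Σi² = 27434 − 819 = 26615.
(3·26615 − 1·855) / 2 = 78990/2 = 39495.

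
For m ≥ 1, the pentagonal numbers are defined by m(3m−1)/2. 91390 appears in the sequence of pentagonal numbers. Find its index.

Set n(3n−1)/2 = 91390, giving 3n² − n − 182780 = 0.
The discriminant is 1 + 24·91390 = 2193361, and √2193361 = 1481.
So n = (1 + 1481) / 6 = 1482/6 = 247.

247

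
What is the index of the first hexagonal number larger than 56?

Solve n(2n−1) > 56 for integer n.
The largest n with value ≤ 56 is 5 (since 45 ≤ 56 < 66), so the first above is n = 6, value 66.

6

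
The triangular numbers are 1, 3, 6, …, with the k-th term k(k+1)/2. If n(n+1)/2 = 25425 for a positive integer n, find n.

Set n(n+1)/2 = 25425, giving n² + n − 50850 = 0.
The discriminant is 1 + 8·25425 = 203401, and √203401 = 451.
So n = (-1 + 451) / 2 = 450/2 = 225.
Check: 225·226/2 = 25425. ✓

225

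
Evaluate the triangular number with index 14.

105

14·15/2 = 210/2 = 105.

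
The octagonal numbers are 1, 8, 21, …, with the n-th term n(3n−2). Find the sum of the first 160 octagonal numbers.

Σ i(3i−2) = 3Σi² − 2Σi over i = 1..160.
Σi = 12880 and Σi² = 1378160.
3·1378160 − 2·12880 = 4108720.

4108720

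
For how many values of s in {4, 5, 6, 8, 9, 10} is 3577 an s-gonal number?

s = 4: P(4, 59) = 3481 and P(4, 60) = 3600; 3577 is not s-gonal.
s = 5: P(5, 49) = 3577. ✓
s = 6: P(6, 42) = 3486 and P(6, 43) = 3655; 3577 is not s-gonal.
s = 8: P(8, 34) = 3400 and P(8, 35) = 3605; 3577 is not s-gonal.
s = 9: P(9, 32) = 3504 and P(9, 33) = 3729; 3577 is not s-gonal.
s = 10: P(10, 30) = 3510 and P(10, 31) = 3751; 3577 is not s-gonal.
Hits: s ∈ {5} → 1.

1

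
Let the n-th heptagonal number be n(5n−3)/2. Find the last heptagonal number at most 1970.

1918

Solve n(5n−3)/2 ≤ 1970 for integer n.
n = 28 gives 1918 ≤ 1970, while n = 29 gives 2059 > 1970; so the answer is 1918.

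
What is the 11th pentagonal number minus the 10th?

Consecutive pentagonal numbers differ by 3n − 2: here 3·11 − 2 = 31.

31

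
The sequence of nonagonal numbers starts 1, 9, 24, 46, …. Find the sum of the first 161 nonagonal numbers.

Σ i(7i−5)/2 = (7Σi² − 5Σi) / 2 over i = 1..161.
Σi = 13041 and Σi² = 1404081.
(7·1404081 − 5·13041) / 2 = 9763362/2 = 4881681.

4881681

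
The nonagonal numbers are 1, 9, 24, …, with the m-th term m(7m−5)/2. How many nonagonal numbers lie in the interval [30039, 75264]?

55

The n-th nonagonal number is n(7n−5)/2.
Smallest index with value ≥ 30039: n = 93 (giving 30039).
Largest index with value ≤ 75264: n = 147 (giving 75264).
Indices 93 through 147: 55 terms.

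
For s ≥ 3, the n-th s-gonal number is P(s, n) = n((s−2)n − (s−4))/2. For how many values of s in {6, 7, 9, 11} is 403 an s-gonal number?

1

s = 6: P(6, 14) = 378 and P(6, 15) = 435; 403 is not s-gonal.
s = 7: P(7, 13) = 403. ✓
s = 9: P(9, 11) = 396 and P(9, 12) = 474; 403 is not s-gonal.
s = 11: P(11, 9) = 333 and P(11, 10) = 415; 403 is not s-gonal.
Hits: s ∈ {7} → 1.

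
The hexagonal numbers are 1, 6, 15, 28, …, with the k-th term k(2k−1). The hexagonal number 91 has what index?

Set n(2n−1) = 91, giving 2n² − n − 91 = 0.
The discriminant is 1 + 8·91 = 729, and √729 = 27.
So n = (1 + 27) / 4 = 28/4 = 7.

7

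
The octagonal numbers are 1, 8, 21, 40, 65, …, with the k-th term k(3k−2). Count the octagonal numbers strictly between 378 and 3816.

24

The n-th octagonal number is n(3n−2).
Smallest index with value > 378: n = 12 (giving 408).
Largest index with value < 3816: n = 35 (giving 3605).
Indices 12 through 35: 24 terms.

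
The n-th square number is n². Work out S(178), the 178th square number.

31684

The 178th square number is n² with n = 178.
178² = 31684.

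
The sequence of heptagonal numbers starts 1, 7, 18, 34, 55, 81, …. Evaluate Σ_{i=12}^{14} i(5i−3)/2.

1214

Σ i(5i−3)/2 = (5Σi² − 3Σi) / 2 over i = 12..14.
Σi = 105 − 66 = 39 and Σi² = 1015 − 506 = 509.
(5·509 − 3·39) / 2 = 2428/2 = 1214.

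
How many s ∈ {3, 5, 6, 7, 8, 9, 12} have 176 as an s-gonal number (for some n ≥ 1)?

s = 3: P(3, 18) = 171 and P(3, 19) = 190; 176 is not s-gonal.
s = 5: P(5, 11) = 176. ✓
s = 6: P(6, 9) = 153 and P(6, 10) = 190; 176 is not s-gonal.
s = 7: P(7, 8) = 148 and P(7, 9) = 189; 176 is not s-gonal.
s = 8: P(8, 8) = 176. ✓
s = 9: P(9, 7) = 154 and P(9, 8) = 204; 176 is not s-gonal.
s = 12: P(12, 6) = 156 and P(12, 7) = 217; 176 is not s-gonal.
Hits: s ∈ {5, 8} → 2.

2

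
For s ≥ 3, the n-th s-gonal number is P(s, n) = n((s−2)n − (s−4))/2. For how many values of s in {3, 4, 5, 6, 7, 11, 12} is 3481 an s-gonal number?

1

s = 3: P(3, 82) = 3403 and P(3, 83) = 3486; 3481 is not s-gonal.
s = 4: P(4, 59) = 3481. ✓
s = 5: P(5, 48) = 3432 and P(5, 49) = 3577; 3481 is not s-gonal.
s = 6: P(6, 41) = 3321 and P(6, 42) = 3486; 3481 is not s-gonal.
s = 7: P(7, 37) = 3367 and P(7, 38) = 3553; 3481 is not s-gonal.
s = 11: P(11, 28) = 3430 and P(11, 29) = 3683; 3481 is not s-gonal.
s = 12: P(12, 26) = 3276 and P(12, 27) = 3537; 3481 is not s-gonal.
Hits: s ∈ {4} → 1.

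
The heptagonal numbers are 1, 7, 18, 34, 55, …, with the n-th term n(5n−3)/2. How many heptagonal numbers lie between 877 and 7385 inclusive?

35

The n-th heptagonal number is n(5n−3)/2.
Smallest index with value ≥ 877: n = 20 (giving 970).
Largest index with value ≤ 7385: n = 54 (giving 7209).
Indices 20 through 54: 35 terms.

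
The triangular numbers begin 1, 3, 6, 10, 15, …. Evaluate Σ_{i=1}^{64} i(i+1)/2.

Σ i(i+1)/2 = (Σi² + Σi) / 2 over i = 1..64.
Σi = 2080 and Σi² = 89440.
(1·89440 + 1·2080) / 2 = 91520/2 = 45760.

45760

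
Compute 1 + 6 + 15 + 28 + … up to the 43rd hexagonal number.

53922

Σ i(2i−1) = 2Σi² − Σi over i = 1..43.
Σi = 946 and Σi² = 27434.
2·27434 − 1·946 = 53922.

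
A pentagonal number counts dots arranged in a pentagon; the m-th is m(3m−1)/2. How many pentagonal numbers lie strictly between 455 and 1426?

13

The n-th pentagonal number is n(3n−1)/2.
Smallest index with value > 455: n = 18 (giving 477).
Largest index with value < 1426: n = 30 (giving 1335).
Indices 18 through 30: 13 terms.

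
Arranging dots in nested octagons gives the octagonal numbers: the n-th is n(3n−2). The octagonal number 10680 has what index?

Set n(3n−2) = 10680, giving 3n² − 2n − 10680 = 0.
So n = (2 + 358) / 6 = 360/6 = 60.

60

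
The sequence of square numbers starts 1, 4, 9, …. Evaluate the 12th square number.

The 12th square number is n² with n = 12.
12² = 144.

144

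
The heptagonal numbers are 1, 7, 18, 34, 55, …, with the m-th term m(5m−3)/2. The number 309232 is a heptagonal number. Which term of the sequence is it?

352

Set n(5n−3)/2 = 309232, giving 5n² − 3n − 618464 = 0.
The discriminant is 9 + 40·309232 = 12369289, and √12369289 = 3517.
So n = (3 + 3517) / 10 = 3520/10 = 352.
Check: 352·(5·352 − 3)/2 = 309232. ✓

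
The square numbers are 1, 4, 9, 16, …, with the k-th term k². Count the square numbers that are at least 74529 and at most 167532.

137

The n-th square number is n².
Smallest index with value ≥ 74529: n = 273 (giving 74529).
Largest index with value ≤ 167532: n = 409 (giving 167281).
Indices 273 through 409: 137 terms.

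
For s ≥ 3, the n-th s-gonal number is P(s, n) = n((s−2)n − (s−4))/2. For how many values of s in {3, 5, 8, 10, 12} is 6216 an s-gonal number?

s = 3: P(3, 111) = 6216. ✓
s = 5: P(5, 64) = 6112 and P(5, 65) = 6305; 6216 is not s-gonal.
s = 8: P(8, 45) = 5985 and P(8, 46) = 6256; 6216 is not s-gonal.
s = 10: P(10, 39) = 5967 and P(10, 40) = 6280; 6216 is not s-gonal.
s = 12: P(12, 35) = 5985 and P(12, 36) = 6336; 6216 is not s-gonal.
Hits: s ∈ {3} → 1.

1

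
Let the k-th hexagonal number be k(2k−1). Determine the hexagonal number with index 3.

15

The 3rd hexagonal number is n(2n−1) with n = 3.
3·(2·3 − 1) = 3·5 = 15.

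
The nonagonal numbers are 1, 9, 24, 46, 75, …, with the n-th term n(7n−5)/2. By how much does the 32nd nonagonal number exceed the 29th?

633

32·(7·32 − 5)/2 = 3504 and 29·(7·29 − 5)/2 = 2871.
Difference: 3504 − 2871 = 633.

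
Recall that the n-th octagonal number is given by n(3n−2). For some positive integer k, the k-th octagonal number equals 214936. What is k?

Set n(3n−2) = 214936, giving 3n² − 2n − 214936 = 0.
So n = (2 + 1606) / 6 = 1608/6 = 268.
Check: 268·(3·268 − 2) = 214936. ✓

268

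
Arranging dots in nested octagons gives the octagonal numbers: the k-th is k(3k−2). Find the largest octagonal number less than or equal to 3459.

3400

Solve n(3n−2) ≤ 3459 for integer n.
n = 34 gives 3400 ≤ 3459, while n = 35 gives 3605 > 3459; so the answer is 3400.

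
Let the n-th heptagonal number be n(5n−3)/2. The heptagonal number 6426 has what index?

Set n(5n−3)/2 = 6426, giving 5n² − 3n − 12852 = 0.
The discriminant is 9 + 40·6426 = 257049, and √257049 = 507.
So n = (3 + 507) / 10 = 510/10 = 51.

51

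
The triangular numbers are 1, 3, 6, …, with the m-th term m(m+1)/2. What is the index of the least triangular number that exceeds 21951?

210

Solve n(n+1)/2 > 21951 for integer n.
The largest n with value ≤ 21951 is 209 (since 21945 ≤ 21951 < 22155), so the first above is n = 210, value 22155.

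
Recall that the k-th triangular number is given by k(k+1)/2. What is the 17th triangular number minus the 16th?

17

Consecutive triangular numbers differ by n: T_{17} − T_{16} = 17.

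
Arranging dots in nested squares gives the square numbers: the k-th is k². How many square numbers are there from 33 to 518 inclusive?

The n-th square number is n².
Smallest index with value ≥ 33: n = 6 (giving 36).
Largest index with value ≤ 518: n = 22 (giving 484).
Indices 6 through 22: 17 terms.

17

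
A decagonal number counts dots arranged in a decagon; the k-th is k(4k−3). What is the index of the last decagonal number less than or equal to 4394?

33

Solve n(4n−3) ≤ 4394 for integer n.
n = 33 gives 4257 ≤ 4394, while n = 34 gives 4522 > 4394; so the answer is index 33.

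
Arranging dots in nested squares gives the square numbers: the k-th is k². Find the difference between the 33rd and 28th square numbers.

33² = 1089 and 28² = 784.
Difference: 1089 − 784 = 305.

305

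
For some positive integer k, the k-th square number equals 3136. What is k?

We need n² = 3136, so n = √3136 = 56.

56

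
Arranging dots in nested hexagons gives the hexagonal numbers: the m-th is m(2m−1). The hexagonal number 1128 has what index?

Set n(2n−1) = 1128, giving 2n² − n − 1128 = 0.
The discriminant is 1 + 8·1128 = 9025, and √9025 = 95.
So n = (1 + 95) / 4 = 96/4 = 24.

24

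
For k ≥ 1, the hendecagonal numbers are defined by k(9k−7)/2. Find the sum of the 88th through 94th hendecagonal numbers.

Σ i(9i−7)/2 = (9Σi² − 7Σi) / 2 over i = 88..94.
Σi = 4465 − 3828 = 637 and Σi² = 281295 − 223300 = 57995.
(9·57995 − 7·637) / 2 = 517496/2 = 258748.

258748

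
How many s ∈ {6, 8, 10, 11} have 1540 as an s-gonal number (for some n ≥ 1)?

s = 6: P(6, 28) = 1540. ✓
s = 8: P(8, 22) = 1408 and P(8, 23) = 1541; 1540 is not s-gonal.
s = 10: P(10, 20) = 1540. ✓
s = 11: P(11, 18) = 1395 and P(11, 19) = 1558; 1540 is not s-gonal.
Hits: s ∈ {6, 10} → 2.

2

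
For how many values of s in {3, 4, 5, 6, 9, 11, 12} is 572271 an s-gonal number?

1

s = 3: P(3, 1069) = 571915 and P(3, 1070) = 572985; 572271 is not s-gonal.
s = 4: P(4, 756) = 571536 and P(4, 757) = 573049; 572271 is not s-gonal.
s = 5: P(5, 617) = 570725 and P(5, 618) = 572577; 572271 is not s-gonal.
s = 6: P(6, 535) = 571915 and P(6, 536) = 574056; 572271 is not s-gonal.
s = 9: P(9, 404) = 570246 and P(9, 405) = 573075; 572271 is not s-gonal.
s = 11: P(11, 357) = 572271. ✓
s = 12: P(12, 338) = 569868 and P(12, 339) = 573249; 572271 is not s-gonal.
Hits: s ∈ {11} → 1.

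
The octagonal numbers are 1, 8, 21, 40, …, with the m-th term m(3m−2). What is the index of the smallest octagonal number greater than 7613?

51

Solve n(3n−2) > 7613 for integer n.
The largest n with value ≤ 7613 is 50 (since 7400 ≤ 7613 < 7701), so the first above is n = 51, value 7701.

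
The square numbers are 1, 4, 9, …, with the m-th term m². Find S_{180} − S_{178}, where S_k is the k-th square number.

180² = 32400 and 178² = 31684.
Difference: 32400 − 31684 = 716.

716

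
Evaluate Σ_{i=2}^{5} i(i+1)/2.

Σ i(i+1)/2 = (Σi² + Σi) / 2 over i = 2..5.
Σi = 15 − 1 = 14 and Σi² = 55 − 1 = 54.
(1·54 + 1·14) / 2 = 68/2 = 34.

34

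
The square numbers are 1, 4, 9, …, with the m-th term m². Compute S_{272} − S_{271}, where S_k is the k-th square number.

543

n² − (n−1)² = 2n − 1, so 272² − 271² = 2·272 − 1 = 543.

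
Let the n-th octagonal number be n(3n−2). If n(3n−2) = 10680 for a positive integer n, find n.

Set n(3n−2) = 10680, giving 3n² − 2n − 10680 = 0.
So n = (2 + 358) / 6 = 360/6 = 60.

60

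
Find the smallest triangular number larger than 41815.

Solve n(n+1)/2 > 41815 for integer n.
The largest n with value ≤ 41815 is 288 (since 41616 ≤ 41815 < 41905), so the first above is n = 289, value 41905.

41905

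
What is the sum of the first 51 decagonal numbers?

Σ i(4i−3) = 4Σi² − 3Σi over i = 1..51.
Σi = 1326 and Σi² = 45526.
4·45526 − 3·1326 = 178126.

178126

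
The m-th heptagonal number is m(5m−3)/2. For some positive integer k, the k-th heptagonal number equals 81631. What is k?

Set n(5n−3)/2 = 81631, giving 5n² − 3n − 163262 = 0.
The discriminant is 9 + 40·81631 = 3265249, and √3265249 = 1807.
So n = (3 + 1807) / 10 = 1810/10 = 181.

181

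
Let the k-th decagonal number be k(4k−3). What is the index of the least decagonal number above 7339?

44

Solve n(4n−3) > 7339 for integer n.
The largest n with value ≤ 7339 is 43 (since 7267 ≤ 7339 < 7612), so the first above is n = 44, value 7612.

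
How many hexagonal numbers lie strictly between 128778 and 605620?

296

The n-th hexagonal number is n(2n−1).
Smallest index with value > 128778: n = 255 (giving 129795).
Largest index with value < 605620: n = 550 (giving 604450).
Indices 255 through 550: 296 terms.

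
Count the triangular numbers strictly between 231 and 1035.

The n-th triangular number is n(n+1)/2.
Smallest index with value > 231: n = 22 (giving 253).
Largest index with value < 1035: n = 44 (giving 990).
Indices 22 through 44: 23 terms.

23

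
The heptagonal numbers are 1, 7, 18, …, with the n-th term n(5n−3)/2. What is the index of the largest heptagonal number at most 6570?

Solve n(5n−3)/2 ≤ 6570 for integer n.
n = 51 gives 6426 ≤ 6570, while n = 52 gives 6682 > 6570; so the answer is index 51.

51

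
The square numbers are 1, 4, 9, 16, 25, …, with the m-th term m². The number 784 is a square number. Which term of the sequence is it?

28

We need n² = 784, so n = √784 = 28.
Check: 28² = 784. ✓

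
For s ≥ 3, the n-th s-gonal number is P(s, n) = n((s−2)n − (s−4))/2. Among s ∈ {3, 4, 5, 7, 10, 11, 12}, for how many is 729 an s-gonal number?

1

s = 3: P(3, 37) = 703 and P(3, 38) = 741; 729 is not s-gonal.
s = 4: P(4, 27) = 729. ✓
s = 5: P(5, 22) = 715 and P(5, 23) = 782; 729 is not s-gonal.
s = 7: P(7, 17) = 697 and P(7, 18) = 783; 729 is not s-gonal.
s = 10: P(10, 13) = 637 and P(10, 14) = 742; 729 is not s-gonal.
s = 11: P(11, 13) = 715 and P(11, 14) = 833; 729 is not s-gonal.
s = 12: P(12, 12) = 672 and P(12, 13) = 793; 729 is not s-gonal.
Hits: s ∈ {4} → 1.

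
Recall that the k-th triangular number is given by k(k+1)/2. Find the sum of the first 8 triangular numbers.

120

Σ i(i+1)/2 = (Σi² + Σi) / 2 over i = 1..8.
Σi = 36 and Σi² = 204.
(1·204 + 1·36) / 2 = 240/2 = 120.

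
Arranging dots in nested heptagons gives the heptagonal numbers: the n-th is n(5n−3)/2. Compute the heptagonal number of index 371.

343546

371·(5·371 − 3)/2 = 371·1852/2 = 371·926 = 343546.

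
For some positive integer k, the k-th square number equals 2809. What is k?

53

We need n² = 2809, so n = √2809 = 53.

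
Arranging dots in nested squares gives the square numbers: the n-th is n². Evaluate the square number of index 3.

The 3rd square number is n² with n = 3.
3² = 9.

9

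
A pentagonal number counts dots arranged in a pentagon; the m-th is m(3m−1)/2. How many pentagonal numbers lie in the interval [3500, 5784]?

The n-th pentagonal number is n(3n−1)/2.
Smallest index with value ≥ 3500: n = 49 (giving 3577).
Largest index with value ≤ 5784: n = 62 (giving 5735).
Indices 49 through 62: 14 terms.

14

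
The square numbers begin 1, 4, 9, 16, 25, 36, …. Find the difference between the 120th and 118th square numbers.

476

120² = 14400 and 118² = 13924.
Difference: 14400 − 13924 = 476.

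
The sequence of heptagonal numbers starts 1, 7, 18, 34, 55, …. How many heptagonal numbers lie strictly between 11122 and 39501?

58

The n-th heptagonal number is n(5n−3)/2.
Smallest index with value > 11122: n = 68 (giving 11458).
Largest index with value < 39501: n = 125 (giving 38875).
Indices 68 through 125: 58 terms.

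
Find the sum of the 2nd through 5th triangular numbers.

34

Σ i(i+1)/2 = (Σi² + Σi) / 2 over i = 2..5.
Σi = 15 − 1 = 14 and Σi² = 55 − 1 = 54.
(1·54 + 1·14) / 2 = 68/2 = 34.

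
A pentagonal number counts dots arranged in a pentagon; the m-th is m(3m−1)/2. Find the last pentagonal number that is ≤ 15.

12

Solve n(3n−1)/2 ≤ 15 for integer n.
n = 3 gives 12 ≤ 15, while n = 4 gives 22 > 15; so the answer is 12.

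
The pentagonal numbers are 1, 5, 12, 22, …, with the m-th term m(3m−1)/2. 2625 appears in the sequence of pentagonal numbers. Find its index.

Set n(3n−1)/2 = 2625, giving 3n² − n − 5250 = 0.
So n = (1 + 251) / 6 = 252/6 = 42.

42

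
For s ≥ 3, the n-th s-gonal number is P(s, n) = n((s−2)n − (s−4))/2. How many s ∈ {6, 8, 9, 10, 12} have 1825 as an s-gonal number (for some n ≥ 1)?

1

s = 6: P(6, 30) = 1770 and P(6, 31) = 1891; 1825 is not s-gonal.
s = 8: P(8, 25) = 1825. ✓
s = 9: P(9, 23) = 1794 and P(9, 24) = 1956; 1825 is not s-gonal.
s = 10: P(10, 21) = 1701 and P(10, 22) = 1870; 1825 is not s-gonal.
s = 12: P(12, 19) = 1729 and P(12, 20) = 1920; 1825 is not s-gonal.
Hits: s ∈ {8} → 1.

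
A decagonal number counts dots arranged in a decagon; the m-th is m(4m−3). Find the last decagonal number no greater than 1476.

1387

Solve n(4n−3) ≤ 1476 for integer n.
n = 19 gives 1387 ≤ 1476, while n = 20 gives 1540 > 1476; so the answer is 1387.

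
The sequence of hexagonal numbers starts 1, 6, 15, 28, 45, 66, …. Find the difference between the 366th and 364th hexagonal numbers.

2918

366·(2·366 − 1) = 267546 and 364·(2·364 − 1) = 264628.
Difference: 267546 − 264628 = 2918.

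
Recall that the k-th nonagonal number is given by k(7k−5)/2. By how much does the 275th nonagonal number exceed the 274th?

Consecutive nonagonal numbers differ by 7n − 6: here 7·275 − 6 = 1919.

1919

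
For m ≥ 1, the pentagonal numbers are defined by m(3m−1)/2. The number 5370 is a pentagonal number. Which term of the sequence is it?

Set n(3n−1)/2 = 5370, giving 3n² − n − 10740 = 0.
So n = (1 + 359) / 6 = 360/6 = 60.

60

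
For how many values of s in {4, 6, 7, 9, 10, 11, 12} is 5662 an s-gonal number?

1

s = 4: P(4, 75) = 5625 and P(4, 76) = 5776; 5662 is not s-gonal.
s = 6: P(6, 53) = 5565 and P(6, 54) = 5778; 5662 is not s-gonal.
s = 7: P(7, 47) = 5452 and P(7, 48) = 5688; 5662 is not s-gonal.
s = 9: P(9, 40) = 5500 and P(9, 41) = 5781; 5662 is not s-gonal.
s = 10: P(10, 38) = 5662. ✓
s = 11: P(11, 35) = 5390 and P(11, 36) = 5706; 5662 is not s-gonal.
s = 12: P(12, 34) = 5644 and P(12, 35) = 5985; 5662 is not s-gonal.
Hits: s ∈ {10} → 1.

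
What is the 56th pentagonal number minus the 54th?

56·(3·56 − 1)/2 = 4676 and 54·(3·54 − 1)/2 = 4347.
Difference: 4676 − 4347 = 329.

329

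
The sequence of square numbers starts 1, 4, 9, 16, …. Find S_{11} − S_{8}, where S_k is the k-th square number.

11² = 121 and 8² = 64.
Difference: 121 − 64 = 57.

57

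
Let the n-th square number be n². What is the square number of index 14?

The 14th square number is n² with n = 14.
14² = 196.

196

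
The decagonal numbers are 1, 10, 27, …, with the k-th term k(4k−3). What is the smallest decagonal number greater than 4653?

4795

Solve n(4n−3) > 4653 for integer n.
The largest n with value ≤ 4653 is 34 (since 4522 ≤ 4653 < 4795), so the first above is n = 35, value 4795.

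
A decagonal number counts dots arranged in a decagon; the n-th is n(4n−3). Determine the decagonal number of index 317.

401005

317·(4·317 − 3) = 317·1265 = 401005.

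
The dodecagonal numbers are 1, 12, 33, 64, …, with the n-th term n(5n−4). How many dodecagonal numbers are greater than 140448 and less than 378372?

107

The n-th dodecagonal number is n(5n−4).
Smallest index with value > 140448: n = 169 (giving 142129).
Largest index with value < 378372: n = 275 (giving 377025).
Indices 169 through 275: 107 terms.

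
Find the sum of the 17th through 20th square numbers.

Σ_{i=17}^{20} i² = 2870 − 1496 = 1374.

1374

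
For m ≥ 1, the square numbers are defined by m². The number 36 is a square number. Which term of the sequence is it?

6

We need n² = 36, so n = √36 = 6.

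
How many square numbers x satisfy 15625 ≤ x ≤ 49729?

99

The n-th square number is n².
Smallest index with value ≥ 15625: n = 125 (giving 15625).
Largest index with value ≤ 49729: n = 223 (giving 49729).
Indices 125 through 223: 99 terms.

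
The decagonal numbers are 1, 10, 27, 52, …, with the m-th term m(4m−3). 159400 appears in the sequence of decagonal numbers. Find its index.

Set n(4n−3) = 159400, giving 4n² − 3n − 159400 = 0.
So n = (3 + 1597) / 8 = 1600/8 = 200.

200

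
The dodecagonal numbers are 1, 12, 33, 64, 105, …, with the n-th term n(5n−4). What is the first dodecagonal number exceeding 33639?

Solve n(5n−4) > 33639 for integer n.
The largest n with value ≤ 33639 is 82 (since 33292 ≤ 33639 < 34113), so the first above is n = 83, value 34113.

34113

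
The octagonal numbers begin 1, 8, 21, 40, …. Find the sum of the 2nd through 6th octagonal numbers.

Σ i(3i−2) = 3Σi² − 2Σi over i = 2..6.
Σi = 21 − 1 = 20 and Σi² = 91 − 1 = 90.
3·90 − 2·20 = 230.

230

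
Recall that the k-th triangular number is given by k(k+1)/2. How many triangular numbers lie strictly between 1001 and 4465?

49

The n-th triangular number is n(n+1)/2.
Smallest index with value > 1001: n = 45 (giving 1035).
Largest index with value < 4465: n = 93 (giving 4371).
Indices 45 through 93: 49 terms.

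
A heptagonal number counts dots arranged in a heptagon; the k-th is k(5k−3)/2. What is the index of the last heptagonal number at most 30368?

110

Solve n(5n−3)/2 ≤ 30368 for integer n.
n = 110 gives 30085 ≤ 30368, while n = 111 gives 30636 > 30368; so the answer is index 110.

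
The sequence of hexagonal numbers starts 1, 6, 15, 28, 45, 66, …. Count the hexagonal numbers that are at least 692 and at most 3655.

The n-th hexagonal number is n(2n−1).
Smallest index with value ≥ 692: n = 19 (giving 703).
Largest index with value ≤ 3655: n = 43 (giving 3655).
Indices 19 through 43: 25 terms.

25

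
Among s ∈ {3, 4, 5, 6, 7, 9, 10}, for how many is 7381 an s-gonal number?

s = 3: P(3, 121) = 7381. ✓
s = 4: P(4, 85) = 7225 and P(4, 86) = 7396; 7381 is not s-gonal.
s = 5: P(5, 70) = 7315 and P(5, 71) = 7526; 7381 is not s-gonal.
s = 6: P(6, 61) = 7381. ✓
s = 7: P(7, 54) = 7209 and P(7, 55) = 7480; 7381 is not s-gonal.
s = 9: P(9, 46) = 7291 and P(9, 47) = 7614; 7381 is not s-gonal.
s = 10: P(10, 43) = 7267 and P(10, 44) = 7612; 7381 is not s-gonal.
Hits: s ∈ {3, 6} → 2.

2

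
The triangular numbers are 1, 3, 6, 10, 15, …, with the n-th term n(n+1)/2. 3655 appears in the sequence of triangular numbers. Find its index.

Set n(n+1)/2 = 3655, giving n² + n − 7310 = 0.
The discriminant is 1 + 8·3655 = 29241, and √29241 = 171.
So n = (-1 + 171) / 2 = 170/2 = 85.

85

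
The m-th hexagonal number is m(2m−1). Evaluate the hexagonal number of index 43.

3655

The 43rd hexagonal number is n(2n−1) with n = 43.
43·(2·43 − 1) = 43·85 = 3655.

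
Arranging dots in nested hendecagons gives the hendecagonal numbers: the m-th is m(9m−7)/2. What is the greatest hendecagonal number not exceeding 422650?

Solve n(9n−7)/2 ≤ 422650 for integer n.
n = 306 gives 420291 ≤ 422650, while n = 307 gives 423046 > 422650; so the answer is 420291.

420291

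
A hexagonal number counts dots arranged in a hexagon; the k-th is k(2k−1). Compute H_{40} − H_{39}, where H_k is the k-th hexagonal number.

Consecutive hexagonal numbers differ by 4n − 3: here 4·40 − 3 = 157.

157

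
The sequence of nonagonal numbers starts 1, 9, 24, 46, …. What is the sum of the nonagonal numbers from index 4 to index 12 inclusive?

2046

Σ i(7i−5)/2 = (7Σi² − 5Σi) / 2 over i = 4..12.
Σi = 78 − 6 = 72 and Σi² = 650 − 14 = 636.
(7·636 − 5·72) / 2 = 4092/2 = 2046.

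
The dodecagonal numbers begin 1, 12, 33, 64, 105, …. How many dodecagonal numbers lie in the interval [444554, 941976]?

136

The n-th dodecagonal number is n(5n−4).
Smallest index with value ≥ 444554: n = 299 (giving 445809).
Largest index with value ≤ 941976: n = 434 (giving 940044).
Indices 299 through 434: 136 terms.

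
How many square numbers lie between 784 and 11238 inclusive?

The n-th square number is n².
Smallest index with value ≥ 784: n = 28 (giving 784).
Largest index with value ≤ 11238: n = 106 (giving 11236).
Indices 28 through 106: 79 terms.

79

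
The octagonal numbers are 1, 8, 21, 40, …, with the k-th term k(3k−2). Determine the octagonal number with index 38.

The 38th octagonal number is n(3n−2) with n = 38.
38·(3·38 − 2) = 38·112 = 4256.

4256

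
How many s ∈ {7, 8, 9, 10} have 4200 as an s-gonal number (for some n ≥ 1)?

1

s = 7: P(7, 41) = 4141 and P(7, 42) = 4347; 4200 is not s-gonal.
s = 8: P(8, 37) = 4033 and P(8, 38) = 4256; 4200 is not s-gonal.
s = 9: P(9, 35) = 4200. ✓
s = 10: P(10, 32) = 4000 and P(10, 33) = 4257; 4200 is not s-gonal.
Hits: s ∈ {9} → 1.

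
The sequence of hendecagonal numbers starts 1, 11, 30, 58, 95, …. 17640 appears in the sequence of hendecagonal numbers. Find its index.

Set n(9n−7)/2 = 17640, giving 9n² − 7n − 35280 = 0.
The discriminant is 49 + 72·17640 = 1270129, and √1270129 = 1127.
So n = (7 + 1127) / 18 = 1134/18 = 63.

63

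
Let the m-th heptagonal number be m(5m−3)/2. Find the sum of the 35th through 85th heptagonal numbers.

Σ i(5i−3)/2 = (5Σi² − 3Σi) / 2 over i = 35..85.
Σi = 3655 − 595 = 3060 and Σi² = 208335 − 13685 = 194650.
(5·194650 − 3·3060) / 2 = 964070/2 = 482035.

482035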